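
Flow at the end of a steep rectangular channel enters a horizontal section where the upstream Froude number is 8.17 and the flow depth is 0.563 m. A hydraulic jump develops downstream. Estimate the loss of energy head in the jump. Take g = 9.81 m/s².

Fr₁ = 8.17 (given).
Bélanger equation: y₂/y₁ = ½[√(1 + 8Fr₁²) − 1] = ½[√535.0 − 1] = 11.1.
y₂ = 11.1 × 0.563 = 6.23 m.
Head loss: ΔE = (y₂ − y₁)³/(4y₁y₂) = (6.23 − 0.563)³/(4×0.563×6.23) = 182/14.0 = 13.0 m.

ΔE = 13.0 m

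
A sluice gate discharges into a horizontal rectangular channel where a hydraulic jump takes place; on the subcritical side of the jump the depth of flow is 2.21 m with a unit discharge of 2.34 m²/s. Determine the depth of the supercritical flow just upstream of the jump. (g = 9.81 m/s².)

V₂ = q/y₂ = 2.34/2.21 = 1.06 m/s; Fr₂ = V₂/√(g·y₂) = 0.227.
From the momentum equation (using Fr₂), y₁/y₂ = ½[√(1 + 8Fr₂²) − 1] = ½[√1.414 − 1] = 0.0945.
y₁ = 0.0945 × 2.21 = 0.209 m.

y₁ = 0.209 m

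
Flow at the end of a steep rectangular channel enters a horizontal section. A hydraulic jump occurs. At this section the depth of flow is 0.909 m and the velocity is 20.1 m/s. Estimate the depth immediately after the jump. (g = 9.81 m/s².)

Fr₁ = V₁/√(g·y₁) = 20.1/√(9.81×0.909) = 6.73.
By Bélanger, y₂/y₁ = ½[√(1 + 8Fr₁²) − 1] = ½[√363.5 − 1] = 9.03.
y₂ = 9.03 × 0.909 = 8.21 m.

y₂ = 8.21 m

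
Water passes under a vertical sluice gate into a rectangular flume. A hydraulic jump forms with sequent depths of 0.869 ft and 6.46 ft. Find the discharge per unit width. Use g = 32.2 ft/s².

For a rectangular channel the momentum equation gives q² = ½·g·y₁·y₂·(y₁ + y₂) = ½×32.2×0.869×6.46×7.33 = 662.
q = √662 = 25.7 ft²/s.

q = 25.7 ft²/s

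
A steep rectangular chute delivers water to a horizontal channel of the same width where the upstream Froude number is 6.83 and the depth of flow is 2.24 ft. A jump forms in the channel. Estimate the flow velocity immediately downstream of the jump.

V₂ = 6.32 ft/s

Fr₁ = 6.83 (given).
By Bélanger, y₂/y₁ = ½[√(1 + 8Fr₁²) − 1] = ½[√374.2 − 1] = 9.17.
y₂ = 9.17 × 2.24 = 20.5 ft.
V₁ = Fr₁·√(g·y₁) = 6.83×√(32.2×2.24) = 58.0 ft/s; q = V₁·y₁ = 130 ft²/s.
V₂ = q/y₂ = 130/20.5 = 6.32 ft/s.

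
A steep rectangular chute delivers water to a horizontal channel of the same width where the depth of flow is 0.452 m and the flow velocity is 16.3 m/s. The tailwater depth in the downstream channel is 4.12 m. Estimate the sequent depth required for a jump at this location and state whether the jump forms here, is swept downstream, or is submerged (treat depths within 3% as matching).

Fr₁ = V₁/√(g·y₁) = 16.3/√(9.81×0.452) = 7.74.
Bélanger equation: y₂/y₁ = ½[√(1 + 8Fr₁²) − 1] = ½[√480.4 − 1] = 10.5.
y₂ = 10.5 × 0.452 = 4.73 m.
Tailwater y_tw = 4.12 m: y_tw < y₂, so the jump is swept downstream.

y₂ = 4.73 m; the jump is swept downstream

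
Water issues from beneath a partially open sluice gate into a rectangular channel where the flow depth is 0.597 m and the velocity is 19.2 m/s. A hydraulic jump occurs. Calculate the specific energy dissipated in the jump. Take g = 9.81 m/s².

ΔE = 12.8 m

Fr₁ = V₁/√(g·y₁) = 19.2/√(9.81×0.597) = 7.93.
Bélanger equation: y₂/y₁ = ½[√(1 + 8Fr₁²) − 1] = ½[√504.6 − 1] = 10.7.
y₂ = 10.7 × 0.597 = 6.41 m.
q = V₁·y₁ = 19.2 × 0.597 = 11.5 m²/s. V₂ = q/y₂ = 11.5/6.41 = 1.79 m/s. E₁ = y₁ + V₁²/2g = 19.4 m; E₂ = y₂ + V₂²/2g = 6.57 m. ΔE = E₁ − E₂ = 12.8 m.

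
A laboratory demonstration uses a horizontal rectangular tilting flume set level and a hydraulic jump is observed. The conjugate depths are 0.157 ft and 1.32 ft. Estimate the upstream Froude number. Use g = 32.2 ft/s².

For a rectangular channel the momentum equation gives q² = ½·g·y₁·y₂·(y₁ + y₂) = ½×32.2×0.157×1.32×1.48 = 4.93.
q = √4.93 = 2.22 ft²/s.
V₁ = q/y₁ = 14.1 ft/s; Fr₁ = V₁/√(g·y₁) = 6.29.

Fr₁ = 6.29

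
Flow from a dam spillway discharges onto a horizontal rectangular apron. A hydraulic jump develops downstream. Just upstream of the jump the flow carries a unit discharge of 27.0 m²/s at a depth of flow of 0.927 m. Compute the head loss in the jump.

ΔE = 31.7 m

V₁ = q/y₁ = 27.0/0.927 = 29.1 m/s. Fr₁ = V₁/√(g·y₁) = 29.1/√(9.81×0.927) = 9.66.
Sequent-depth ratio: y₂/y₁ = ½[√(1 + 8Fr₁²) − 1] = ½[√747.3 − 1] = 13.2.
y₂ = 13.2 × 0.927 = 12.2 m.
V₂ = q/y₂ = 27.0/12.2 = 2.21 m/s. E₁ = y₁ + V₁²/2g = 44.2 m; E₂ = y₂ + V₂²/2g = 12.5 m. ΔE = E₁ − E₂ = 31.7 m.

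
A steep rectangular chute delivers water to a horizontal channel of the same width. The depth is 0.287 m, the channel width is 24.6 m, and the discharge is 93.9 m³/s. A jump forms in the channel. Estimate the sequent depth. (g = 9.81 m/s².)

q = Q/b = 93.9/24.6 = 3.82 m²/s; V₁ = q/y₁ = 13.3 m/s. Fr₁ = V₁/√(g·y₁) = 7.93.
By Bélanger, y₂/y₁ = ½[√(1 + 8Fr₁²) − 1] = ½[√503.6 − 1] = 10.7.
y₂ = 10.7 × 0.287 = 3.08 m.

y₂ = 3.08 m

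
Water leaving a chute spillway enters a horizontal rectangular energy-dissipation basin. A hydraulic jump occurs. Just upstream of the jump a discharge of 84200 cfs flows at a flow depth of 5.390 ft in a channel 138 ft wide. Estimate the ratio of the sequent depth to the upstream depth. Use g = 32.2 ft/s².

q = Q/b = 84200/138 = 610.1 ft²/s; V₁ = q/y₁ = 113.2 ft/s. Fr₁ = V₁/√(g·y₁) = 8.593.
Conjugate-depth relation: y₂/y₁ = ½[√(1 + 8Fr₁²) − 1] = ½[√591.65 − 1] = 11.66.

y₂/y₁ = 11.66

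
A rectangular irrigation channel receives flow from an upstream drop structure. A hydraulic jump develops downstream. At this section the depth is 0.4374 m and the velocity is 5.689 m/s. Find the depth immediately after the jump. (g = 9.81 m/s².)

y₂ = 1.494 m

Fr₁ = V₁/√(g·y₁) = 5.689/√(9.81×0.4374) = 2.746.
Bélanger equation: y₂/y₁ = ½[√(1 + 8Fr₁²) − 1] = ½[√61.341 − 1] = 3.416.
y₂ = 3.416 × 0.4374 = 1.494 m.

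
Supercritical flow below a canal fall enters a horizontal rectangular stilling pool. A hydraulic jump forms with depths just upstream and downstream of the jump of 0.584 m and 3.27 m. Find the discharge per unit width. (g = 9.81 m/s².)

q = 6.01 m²/s

For a rectangular channel the momentum equation gives q² = ½·g·y₁·y₂·(y₁ + y₂) = ½×9.81×0.584×3.27×3.85 = 36.1.
q = √36.1 = 6.01 m²/s.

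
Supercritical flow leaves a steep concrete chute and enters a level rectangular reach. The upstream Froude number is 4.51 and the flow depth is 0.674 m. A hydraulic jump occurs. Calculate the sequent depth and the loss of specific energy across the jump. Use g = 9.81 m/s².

y₂ = 3.98 m; ΔE = 3.36 m

Fr₁ = 4.51 (given).
By Bélanger, y₂/y₁ = ½[√(1 + 8Fr₁²) − 1] = ½[√163.7 − 1] = 5.90.
y₂ = 5.90 × 0.674 = 3.98 m.
Head loss: ΔE = (y₂ − y₁)³/(4y₁y₂) = (3.98 − 0.674)³/(4×0.674×3.98) = 36.0/10.7 = 3.36 m.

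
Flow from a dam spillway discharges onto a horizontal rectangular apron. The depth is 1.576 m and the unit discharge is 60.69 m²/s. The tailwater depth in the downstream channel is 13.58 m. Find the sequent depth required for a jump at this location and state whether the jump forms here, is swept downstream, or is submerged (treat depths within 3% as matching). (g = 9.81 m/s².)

y₂ = 21.05 m; the jump is swept downstream

V₁ = q/y₁ = 60.69/1.576 = 38.51 m/s. Fr₁ = V₁/√(g·y₁) = 38.51/√(9.81×1.576) = 9.794.
By Bélanger, y₂/y₁ = ½[√(1 + 8Fr₁²) − 1] = ½[√768.34 − 1] = 13.36.
y₂ = 13.36 × 1.576 = 21.05 m.
Tailwater y_tw = 13.58 m: y_tw < y₂, so the jump is swept downstream.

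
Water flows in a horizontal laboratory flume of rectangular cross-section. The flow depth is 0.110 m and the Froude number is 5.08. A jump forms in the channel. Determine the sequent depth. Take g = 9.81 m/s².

y₂ = 0.737 m

Fr₁ = 5.08 (given).
Conjugate-depth relation: y₂/y₁ = ½[√(1 + 8Fr₁²) − 1] = ½[√207.5 − 1] = 6.70.
y₂ = 6.70 × 0.110 = 0.737 m.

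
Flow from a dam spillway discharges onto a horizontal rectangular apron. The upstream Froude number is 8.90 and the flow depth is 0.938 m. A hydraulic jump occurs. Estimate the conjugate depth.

Fr₁ = 8.90 (given).
Bélanger equation: y₂/y₁ = ½[√(1 + 8Fr₁²) − 1] = ½[√634.7 − 1] = 12.1.
y₂ = 12.1 × 0.938 = 11.3 m.

y₂ = 11.3 m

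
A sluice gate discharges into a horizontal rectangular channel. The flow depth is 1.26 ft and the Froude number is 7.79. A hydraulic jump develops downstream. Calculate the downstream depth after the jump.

y₂ = 13.3 ft

Fr₁ = 7.79 (given).
Sequent-depth ratio: y₂/y₁ = ½[√(1 + 8Fr₁²) − 1] = ½[√486.5 − 1] = 10.5.
y₂ = 10.5 × 1.26 = 13.3 ft.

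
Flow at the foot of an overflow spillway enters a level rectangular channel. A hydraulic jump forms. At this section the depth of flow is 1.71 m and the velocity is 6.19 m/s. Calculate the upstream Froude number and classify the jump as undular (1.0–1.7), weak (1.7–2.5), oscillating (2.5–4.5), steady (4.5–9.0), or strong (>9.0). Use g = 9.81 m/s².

Fr₁ = 1.51; undular jump

Fr₁ = V₁/√(g·y₁) = 6.19/√(9.81×1.71) = 1.51.
Fr₁ = 1.51 lies in the undular range.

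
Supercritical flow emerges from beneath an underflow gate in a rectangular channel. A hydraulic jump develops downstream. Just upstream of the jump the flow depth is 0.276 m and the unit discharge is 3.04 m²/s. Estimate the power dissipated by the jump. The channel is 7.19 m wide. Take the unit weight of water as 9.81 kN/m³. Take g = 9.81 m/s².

V₁ = q/y₁ = 3.04/0.276 = 11.0 m/s. Fr₁ = V₁/√(g·y₁) = 11.0/√(9.81×0.276) = 6.69.
By Bélanger, y₂/y₁ = ½[√(1 + 8Fr₁²) − 1] = ½[√359.5 − 1] = 8.98.
y₂ = 8.98 × 0.276 = 2.48 m.
V₂ = q/y₂ = 3.04/2.48 = 1.23 m/s. E₁ = y₁ + V₁²/2g = 6.46 m; E₂ = y₂ + V₂²/2g = 2.56 m. ΔE = E₁ − E₂ = 3.90 m.
Q = q·b = 3.04 × 7.19 = 21.9 m³/s. P = γ·Q·ΔE = 9.81 × 21.9 × 3.90 = 837 kW.

P = 837 kW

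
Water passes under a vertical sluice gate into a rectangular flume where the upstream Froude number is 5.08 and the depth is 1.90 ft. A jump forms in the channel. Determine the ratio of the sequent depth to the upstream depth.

y₂/y₁ = 6.70

Fr₁ = 5.08 (given).
Bélanger equation: y₂/y₁ = ½[√(1 + 8Fr₁²) − 1] = ½[√207.5 − 1] = 6.70.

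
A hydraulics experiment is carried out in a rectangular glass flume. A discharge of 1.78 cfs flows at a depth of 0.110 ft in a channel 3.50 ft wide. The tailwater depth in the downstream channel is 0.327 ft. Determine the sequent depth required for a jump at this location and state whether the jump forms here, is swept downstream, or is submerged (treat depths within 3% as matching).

y₂ = 0.331 ft; the jump forms here

q = Q/b = 1.78/3.50 = 0.509 ft²/s; V₁ = q/y₁ = 4.62 ft/s. Fr₁ = V₁/√(g·y₁) = 2.46.
Sequent-depth ratio: y₂/y₁ = ½[√(1 + 8Fr₁²) − 1] = ½[√49.28 − 1] = 3.01.
y₂ = 3.01 × 0.110 = 0.331 ft.
Tailwater y_tw = 0.327 ft: y_tw ≈ y₂, so the jump forms here.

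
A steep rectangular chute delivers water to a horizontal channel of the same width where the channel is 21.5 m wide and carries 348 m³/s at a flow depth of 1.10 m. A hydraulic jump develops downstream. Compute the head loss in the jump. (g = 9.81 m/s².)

ΔE = 5.37 m

q = Q/b = 348/21.5 = 16.2 m²/s; V₁ = q/y₁ = 14.7 m/s. Fr₁ = V₁/√(g·y₁) = 4.48.
From the momentum equation for a rectangular channel, y₂/y₁ = ½[√(1 + 8Fr₁²) − 1] = ½[√161.5 − 1] = 5.85.
y₂ = 5.85 × 1.10 = 6.44 m.
Head loss: ΔE = (y₂ − y₁)³/(4y₁y₂) = (6.44 − 1.10)³/(4×1.10×6.44) = 152/28.3 = 5.37 m.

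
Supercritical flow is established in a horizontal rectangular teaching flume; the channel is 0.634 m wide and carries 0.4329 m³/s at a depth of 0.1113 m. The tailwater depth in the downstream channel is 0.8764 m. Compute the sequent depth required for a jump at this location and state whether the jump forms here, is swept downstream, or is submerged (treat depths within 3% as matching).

y₂ = 0.8702 m; the jump forms here

q = Q/b = 0.4329/0.634 = 0.6828 m²/s; V₁ = q/y₁ = 6.135 m/s. Fr₁ = V₁/√(g·y₁) = 5.871.
From the momentum equation for a rectangular channel, y₂/y₁ = ½[√(1 + 8Fr₁²) − 1] = ½[√276.76 − 1] = 7.818.
y₂ = 7.818 × 0.1113 = 0.8702 m.
Tailwater y_tw = 0.8764 m: y_tw ≈ y₂, so the jump forms here.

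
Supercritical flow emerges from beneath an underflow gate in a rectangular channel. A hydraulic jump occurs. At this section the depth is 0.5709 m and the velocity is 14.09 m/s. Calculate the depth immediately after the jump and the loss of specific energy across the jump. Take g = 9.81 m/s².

y₂ = 4.530 m; ΔE = 5.999 m

Fr₁ = V₁/√(g·y₁) = 14.09/√(9.81×0.5709) = 5.954.
Sequent-depth ratio: y₂/y₁ = ½[√(1 + 8Fr₁²) − 1] = ½[√284.58 − 1] = 7.935.
y₂ = 7.935 × 0.5709 = 4.530 m.
Head loss: ΔE = (y₂ − y₁)³/(4y₁y₂) = (4.530 − 0.5709)³/(4×0.5709×4.530) = 62.06/10.34 = 5.999 m.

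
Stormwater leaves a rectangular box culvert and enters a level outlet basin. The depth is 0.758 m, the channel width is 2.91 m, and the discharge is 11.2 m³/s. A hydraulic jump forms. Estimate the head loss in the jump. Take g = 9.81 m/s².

ΔE = 0.143 m

q = Q/b = 11.2/2.91 = 3.85 m²/s; V₁ = q/y₁ = 5.08 m/s. Fr₁ = V₁/√(g·y₁) = 1.86.
From the momentum equation for a rectangular channel, y₂/y₁ = ½[√(1 + 8Fr₁²) − 1] = ½[√28.74 − 1] = 2.18.
y₂ = 2.18 × 0.758 = 1.65 m.
V₂ = q/y₂ = 3.85/1.65 = 2.33 m/s. E₁ = y₁ + V₁²/2g = 2.07 m; E₂ = y₂ + V₂²/2g = 1.93 m. ΔE = E₁ − E₂ = 0.143 m.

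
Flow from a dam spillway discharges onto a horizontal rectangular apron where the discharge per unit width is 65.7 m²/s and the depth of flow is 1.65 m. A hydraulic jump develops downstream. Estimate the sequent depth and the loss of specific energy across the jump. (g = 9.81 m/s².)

V₁ = q/y₁ = 65.7/1.65 = 39.8 m/s. Fr₁ = V₁/√(g·y₁) = 39.8/√(9.81×1.65) = 9.90.
Sequent-depth ratio: y₂/y₁ = ½[√(1 + 8Fr₁²) − 1] = ½[√784.6 − 1] = 13.5.
y₂ = 13.5 × 1.65 = 22.3 m.
V₂ = q/y₂ = 65.7/22.3 = 2.95 m/s. E₁ = y₁ + V₁²/2g = 82.5 m; E₂ = y₂ + V₂²/2g = 22.7 m. ΔE = E₁ − E₂ = 59.7 m.

y₂ = 22.3 m; ΔE = 59.7 m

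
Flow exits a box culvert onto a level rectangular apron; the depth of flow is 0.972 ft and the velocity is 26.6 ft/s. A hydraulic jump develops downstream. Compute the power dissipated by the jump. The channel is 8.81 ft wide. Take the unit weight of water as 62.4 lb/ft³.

P = 145 hp

Fr₁ = V₁/√(g·y₁) = 26.6/√(32.2×0.972) = 4.75.
Conjugate-depth relation: y₂/y₁ = ½[√(1 + 8Fr₁²) − 1] = ½[√181.9 − 1] = 6.24.
y₂ = 6.24 × 0.972 = 6.07 ft.
q = V₁·y₁ = 26.6 × 0.972 = 25.9 ft²/s. V₂ = q/y₂ = 25.9/6.07 = 4.26 ft/s. E₁ = y₁ + V₁²/2g = 12.0 ft; E₂ = y₂ + V₂²/2g = 6.35 ft. ΔE = E₁ − E₂ = 5.61 ft.
Q = q·b = 25.9 × 8.81 = 228 cfs. P = γ·Q·ΔE/550 = 62.4 × 228 × 5.61 / 550 = 145 hp.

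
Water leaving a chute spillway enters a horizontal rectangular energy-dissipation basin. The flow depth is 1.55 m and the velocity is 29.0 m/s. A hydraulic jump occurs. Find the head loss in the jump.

Fr₁ = V₁/√(g·y₁) = 29.0/√(9.81×1.55) = 7.44.
Bélanger equation: y₂/y₁ = ½[√(1 + 8Fr₁²) − 1] = ½[√443.5 − 1] = 10.0.
y₂ = 10.0 × 1.55 = 15.5 m.
q = V₁·y₁ = 29.0 × 1.55 = 45.0 m²/s. V₂ = q/y₂ = 45.0/15.5 = 2.89 m/s. E₁ = y₁ + V₁²/2g = 44.4 m; E₂ = y₂ + V₂²/2g = 16.0 m. ΔE = E₁ − E₂ = 28.4 m.

ΔE = 28.4 m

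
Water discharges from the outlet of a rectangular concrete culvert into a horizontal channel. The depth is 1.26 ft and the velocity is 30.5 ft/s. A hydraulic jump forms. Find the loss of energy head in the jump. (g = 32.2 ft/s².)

ΔE = 7.41 ft

Fr₁ = V₁/√(g·y₁) = 30.5/√(32.2×1.26) = 4.79.
From the momentum equation for a rectangular channel, y₂/y₁ = ½[√(1 + 8Fr₁²) − 1] = ½[√184.4 − 1] = 6.29.
y₂ = 6.29 × 1.26 = 7.93 ft.
Head loss: ΔE = (y₂ − y₁)³/(4y₁y₂) = (7.93 − 1.26)³/(4×1.26×7.93) = 296/39.9 = 7.41 ft.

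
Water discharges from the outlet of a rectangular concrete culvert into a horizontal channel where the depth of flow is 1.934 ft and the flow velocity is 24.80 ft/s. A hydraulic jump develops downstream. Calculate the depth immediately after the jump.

Fr₁ = V₁/√(g·y₁) = 24.80/√(32.2×1.934) = 3.143.
Conjugate-depth relation: y₂/y₁ = ½[√(1 + 8Fr₁²) − 1] = ½[√80.010 − 1] = 3.972.
y₂ = 3.972 × 1.934 = 7.683 ft.

y₂ = 7.683 ft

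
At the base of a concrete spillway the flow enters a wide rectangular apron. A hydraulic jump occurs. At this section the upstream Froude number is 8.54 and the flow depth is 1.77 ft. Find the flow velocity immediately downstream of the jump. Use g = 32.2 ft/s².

Fr₁ = 8.54 (given).
By Bélanger, y₂/y₁ = ½[√(1 + 8Fr₁²) − 1] = ½[√584.5 − 1] = 11.6.
y₂ = 11.6 × 1.77 = 20.5 ft.
V₁ = Fr₁·√(g·y₁) = 8.54×√(32.2×1.77) = 64.5 ft/s; q = V₁·y₁ = 114 ft²/s.
V₂ = q/y₂ = 114/20.5 = 5.56 ft/s.

V₂ = 5.56 ft/s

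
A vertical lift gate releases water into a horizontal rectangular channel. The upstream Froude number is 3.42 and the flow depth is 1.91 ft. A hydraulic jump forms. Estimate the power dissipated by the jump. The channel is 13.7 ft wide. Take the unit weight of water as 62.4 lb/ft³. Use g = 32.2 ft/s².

P = 331 hp

Fr₁ = 3.42 (given).
Conjugate-depth relation: y₂/y₁ = ½[√(1 + 8Fr₁²) − 1] = ½[√94.57 − 1] = 4.36.
y₂ = 4.36 × 1.91 = 8.33 ft.
Head loss: ΔE = (y₂ − y₁)³/(4y₁y₂) = (8.33 − 1.91)³/(4×1.91×8.33) = 265/63.7 = 4.16 ft.
V₁ = Fr₁·√(g·y₁) = 3.42×√(32.2×1.91) = 26.8 ft/s; q = V₁·y₁ = 51.2 ft²/s. Q = q·b = 51.2 × 13.7 = 702 cfs. P = γ·Q·ΔE/550 = 62.4 × 702 × 4.16 / 550 = 331 hp.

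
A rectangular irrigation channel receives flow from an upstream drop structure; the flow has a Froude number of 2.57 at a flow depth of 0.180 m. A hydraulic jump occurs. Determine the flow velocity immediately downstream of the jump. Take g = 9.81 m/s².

Fr₁ = 2.57 (given).
Conjugate-depth relation: y₂/y₁ = ½[√(1 + 8Fr₁²) − 1] = ½[√53.84 − 1] = 3.17.
y₂ = 3.17 × 0.180 = 0.570 m.
V₁ = Fr₁·√(g·y₁) = 2.57×√(9.81×0.180) = 3.42 m/s; q = V₁·y₁ = 0.615 m²/s.
V₂ = q/y₂ = 0.615/0.570 = 1.08 m/s.

V₂ = 1.08 m/s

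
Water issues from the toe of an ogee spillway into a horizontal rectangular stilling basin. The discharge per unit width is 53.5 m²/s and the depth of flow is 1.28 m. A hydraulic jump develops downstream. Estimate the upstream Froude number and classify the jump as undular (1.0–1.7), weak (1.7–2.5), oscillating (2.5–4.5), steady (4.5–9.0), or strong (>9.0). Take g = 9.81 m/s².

V₁ = q/y₁ = 53.5/1.28 = 41.8 m/s. Fr₁ = V₁/√(g·y₁) = 41.8/√(9.81×1.28) = 11.8.
Fr₁ = 11.8 lies in the strong range.

Fr₁ = 11.8; strong jump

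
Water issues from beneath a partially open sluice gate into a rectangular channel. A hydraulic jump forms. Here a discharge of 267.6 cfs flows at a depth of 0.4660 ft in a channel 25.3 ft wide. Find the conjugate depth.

q = Q/b = 267.6/25.3 = 10.58 ft²/s; V₁ = q/y₁ = 22.70 ft/s. Fr₁ = V₁/√(g·y₁) = 5.859.
From the momentum equation for a rectangular channel, y₂/y₁ = ½[√(1 + 8Fr₁²) − 1] = ½[√275.67 − 1] = 7.802.
y₂ = 7.802 × 0.4660 = 3.636 ft.

y₂ = 3.636 ft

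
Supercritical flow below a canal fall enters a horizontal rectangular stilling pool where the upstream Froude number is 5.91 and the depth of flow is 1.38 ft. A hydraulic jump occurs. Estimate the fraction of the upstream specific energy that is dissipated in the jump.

ΔE/E₁ = 0.558 (55.8%)

Fr₁ = 5.91 (given).
Sequent-depth ratio: y₂/y₁ = ½[√(1 + 8Fr₁²) − 1] = ½[√280.4 − 1] = 7.87.
y₂ = 7.87 × 1.38 = 10.9 ft.
E₁ = y₁(1 + Fr₁²/2) = 1.38×(1 + 5.91²/2) = 25.5 ft. ΔE = (y₂ − y₁)³/(4y₁y₂) = 14.2 ft. ΔE/E₁ = 14.2/25.5 = 0.558.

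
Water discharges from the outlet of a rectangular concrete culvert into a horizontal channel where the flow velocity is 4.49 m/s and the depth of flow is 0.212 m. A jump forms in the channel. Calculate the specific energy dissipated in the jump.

ΔE = 0.340 m

Fr₁ = V₁/√(g·y₁) = 4.49/√(9.81×0.212) = 3.11.
Bélanger equation: y₂/y₁ = ½[√(1 + 8Fr₁²) − 1] = ½[√78.55 − 1] = 3.93.
y₂ = 3.93 × 0.212 = 0.833 m.
q = V₁·y₁ = 4.49 × 0.212 = 0.952 m²/s. V₂ = q/y₂ = 0.952/0.833 = 1.14 m/s. E₁ = y₁ + V₁²/2g = 1.24 m; E₂ = y₂ + V₂²/2g = 0.900 m. ΔE = E₁ − E₂ = 0.340 m.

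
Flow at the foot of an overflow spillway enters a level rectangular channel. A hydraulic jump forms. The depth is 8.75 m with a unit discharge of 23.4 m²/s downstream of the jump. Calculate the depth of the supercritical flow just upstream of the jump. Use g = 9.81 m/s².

V₂ = q/y₂ = 23.4/8.75 = 2.67 m/s; Fr₂ = V₂/√(g·y₂) = 0.289.
Applying the sequent-depth relation in reverse, y₁/y₂ = ½[√(1 + 8Fr₂²) − 1] = ½[√1.667 − 1] = 0.145.
y₁ = 0.145 × 8.75 = 1.27 m.

y₁ = 1.27 m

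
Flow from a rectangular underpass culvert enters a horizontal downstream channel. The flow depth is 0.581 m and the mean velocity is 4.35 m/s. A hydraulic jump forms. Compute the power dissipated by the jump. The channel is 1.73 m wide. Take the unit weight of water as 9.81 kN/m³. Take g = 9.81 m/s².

P = 4.17 kW

Fr₁ = V₁/√(g·y₁) = 4.35/√(9.81×0.581) = 1.82.
Bélanger equation: y₂/y₁ = ½[√(1 + 8Fr₁²) − 1] = ½[√27.56 − 1] = 2.12.
y₂ = 2.12 × 0.581 = 1.23 m.
Head loss: ΔE = (y₂ − y₁)³/(4y₁y₂) = (1.23 − 0.581)³/(4×0.581×1.23) = 0.279/2.87 = 0.0973 m.
q = V₁·y₁ = 4.35 × 0.581 = 2.53 m²/s. Q = q·b = 2.53 × 1.73 = 4.37 m³/s. P = γ·Q·ΔE = 9.81 × 4.37 × 0.0973 = 4.17 kW.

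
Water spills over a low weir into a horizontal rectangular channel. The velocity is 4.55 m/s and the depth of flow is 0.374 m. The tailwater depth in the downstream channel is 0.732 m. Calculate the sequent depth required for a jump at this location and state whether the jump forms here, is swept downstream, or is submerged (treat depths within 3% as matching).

y₂ = 1.08 m; the jump is swept downstream

Fr₁ = V₁/√(g·y₁) = 4.55/√(9.81×0.374) = 2.38.
Sequent-depth ratio: y₂/y₁ = ½[√(1 + 8Fr₁²) − 1] = ½[√46.14 − 1] = 2.90.
y₂ = 2.90 × 0.374 = 1.08 m.
Tailwater y_tw = 0.732 m: y_tw < y₂, so the jump is swept downstream.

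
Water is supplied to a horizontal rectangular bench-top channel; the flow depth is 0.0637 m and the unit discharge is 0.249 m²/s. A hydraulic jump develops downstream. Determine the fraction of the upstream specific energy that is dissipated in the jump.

ΔE/E₁ = 0.486 (48.6%)

V₁ = q/y₁ = 0.249/0.0637 = 3.91 m/s. Fr₁ = V₁/√(g·y₁) = 3.91/√(9.81×0.0637) = 4.94.
Sequent-depth ratio: y₂/y₁ = ½[√(1 + 8Fr₁²) − 1] = ½[√196.6 − 1] = 6.51.
y₂ = 6.51 × 0.0637 = 0.415 m.
E₁ = y₁ + V₁²/2g = 0.842 m. ΔE = (y₂ − y₁)³/(4y₁y₂) = 0.409 m. ΔE/E₁ = 0.409/0.842 = 0.486.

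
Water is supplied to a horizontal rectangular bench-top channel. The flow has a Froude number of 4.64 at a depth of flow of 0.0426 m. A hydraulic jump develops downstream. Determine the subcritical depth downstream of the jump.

Fr₁ = 4.64 (given).
Conjugate-depth relation: y₂/y₁ = ½[√(1 + 8Fr₁²) − 1] = ½[√173.2 − 1] = 6.08.
y₂ = 6.08 × 0.0426 = 0.259 m.

y₂ = 0.259 m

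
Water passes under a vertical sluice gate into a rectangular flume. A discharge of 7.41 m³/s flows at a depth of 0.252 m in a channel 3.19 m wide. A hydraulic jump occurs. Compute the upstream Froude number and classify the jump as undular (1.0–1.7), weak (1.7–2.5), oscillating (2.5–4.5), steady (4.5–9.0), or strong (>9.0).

Fr₁ = 5.86; steady jump

q = Q/b = 7.41/3.19 = 2.32 m²/s; V₁ = q/y₁ = 9.22 m/s. Fr₁ = V₁/√(g·y₁) = 5.86.
Fr₁ = 5.86 lies in the steady range.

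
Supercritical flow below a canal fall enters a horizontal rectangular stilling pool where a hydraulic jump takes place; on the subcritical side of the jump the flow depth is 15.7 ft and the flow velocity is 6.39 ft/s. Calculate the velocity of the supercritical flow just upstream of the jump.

V₁ = 45.2 ft/s

Fr₂ = V₂/√(g·y₂) = 6.39/√(32.2×15.7) = 0.284.
The Bélanger relation is symmetric: y₁/y₂ = ½[√(1 + 8Fr₂²) − 1] = ½[√1.646 − 1] = 0.142.
y₁ = 0.142 × 15.7 = 2.22 ft.
V₁ = q/y₁ = 100/2.22 = 45.2 ft/s.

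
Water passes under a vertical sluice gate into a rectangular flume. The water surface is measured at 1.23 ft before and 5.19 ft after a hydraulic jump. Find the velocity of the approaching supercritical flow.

For a rectangular channel the momentum equation gives q² = ½·g·y₁·y₂·(y₁ + y₂) = ½×32.2×1.23×5.19×6.42 = 660.
q = √660 = 25.7 ft²/s.
V₁ = q/y₁ = 25.7/1.23 = 20.9 ft/s.

V₁ = 20.9 ft/s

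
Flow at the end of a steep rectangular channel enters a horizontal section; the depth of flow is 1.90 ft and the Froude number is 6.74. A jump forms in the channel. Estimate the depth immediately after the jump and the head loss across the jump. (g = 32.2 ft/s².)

Fr₁ = 6.74 (given).
Bélanger equation: y₂/y₁ = ½[√(1 + 8Fr₁²) − 1] = ½[√364.4 − 1] = 9.04.
y₂ = 9.04 × 1.90 = 17.2 ft.
Head loss: ΔE = (y₂ − y₁)³/(4y₁y₂) = (17.2 − 1.90)³/(4×1.90×17.2) = 3571/131 = 27.3 ft.

y₂ = 17.2 ft; ΔE = 27.3 ft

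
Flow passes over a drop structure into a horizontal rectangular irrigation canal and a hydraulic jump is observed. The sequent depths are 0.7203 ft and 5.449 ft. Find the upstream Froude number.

For a rectangular channel the momentum equation gives q² = ½·g·y₁·y₂·(y₁ + y₂) = ½×32.2×0.7203×5.449×6.169 = 389.8.
q = √389.8 = 19.74 ft²/s.
V₁ = q/y₁ = 27.41 ft/s; Fr₁ = V₁/√(g·y₁) = 5.692.

Fr₁ = 5.692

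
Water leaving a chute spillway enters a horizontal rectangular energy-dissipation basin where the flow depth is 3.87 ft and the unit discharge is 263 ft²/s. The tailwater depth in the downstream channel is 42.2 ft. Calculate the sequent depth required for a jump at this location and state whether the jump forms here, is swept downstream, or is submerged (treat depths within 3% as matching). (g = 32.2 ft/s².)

y₂ = 31.4 ft; the jump is submerged

V₁ = q/y₁ = 263/3.87 = 68.0 ft/s. Fr₁ = V₁/√(g·y₁) = 68.0/√(32.2×3.87) = 6.09.
Sequent-depth ratio: y₂/y₁ = ½[√(1 + 8Fr₁²) − 1] = ½[√297.5 − 1] = 8.12.
y₂ = 8.12 × 3.87 = 31.4 ft.
Tailwater y_tw = 42.2 ft: y_tw > y₂, so the jump is submerged.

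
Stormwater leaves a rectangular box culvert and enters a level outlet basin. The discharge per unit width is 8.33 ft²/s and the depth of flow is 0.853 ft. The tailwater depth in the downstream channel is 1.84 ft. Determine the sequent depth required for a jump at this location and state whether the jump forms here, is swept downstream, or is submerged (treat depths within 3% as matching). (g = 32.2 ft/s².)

V₁ = q/y₁ = 8.33/0.853 = 9.77 ft/s. Fr₁ = V₁/√(g·y₁) = 9.77/√(32.2×0.853) = 1.86.
From the momentum equation for a rectangular channel, y₂/y₁ = ½[√(1 + 8Fr₁²) − 1] = ½[√28.78 − 1] = 2.18.
y₂ = 2.18 × 0.853 = 1.86 ft.
Tailwater y_tw = 1.84 ft: y_tw ≈ y₂, so the jump forms here.

y₂ = 1.86 ft; the jump forms here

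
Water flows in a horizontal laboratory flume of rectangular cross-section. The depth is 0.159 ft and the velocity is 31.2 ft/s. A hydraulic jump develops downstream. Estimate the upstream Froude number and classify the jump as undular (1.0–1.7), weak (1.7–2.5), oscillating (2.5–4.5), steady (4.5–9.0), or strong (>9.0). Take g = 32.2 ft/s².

Fr₁ = V₁/√(g·y₁) = 31.2/√(32.2×0.159) = 13.8.
Fr₁ = 13.8 lies in the strong range.

Fr₁ = 13.8; strong jump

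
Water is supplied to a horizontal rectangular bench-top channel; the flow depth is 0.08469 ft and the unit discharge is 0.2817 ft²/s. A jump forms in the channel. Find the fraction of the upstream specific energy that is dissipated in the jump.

ΔE/E₁ = 0.0931 (9.31%)

V₁ = q/y₁ = 0.2817/0.08469 = 3.326 ft/s. Fr₁ = V₁/√(g·y₁) = 3.326/√(32.2×0.08469) = 2.014.
Sequent-depth ratio: y₂/y₁ = ½[√(1 + 8Fr₁²) − 1] = ½[√33.457 − 1] = 2.392.
y₂ = 2.392 × 0.08469 = 0.2026 ft.
E₁ = y₁ + V₁²/2g = 0.2565 ft. ΔE = (y₂ − y₁)³/(4y₁y₂) = 0.02388 ft. ΔE/E₁ = 0.02388/0.2565 = 0.0931.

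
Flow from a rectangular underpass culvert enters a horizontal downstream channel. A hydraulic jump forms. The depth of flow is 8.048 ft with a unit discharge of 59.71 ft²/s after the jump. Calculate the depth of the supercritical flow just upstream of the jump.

y₁ = 2.587 ft

V₂ = q/y₂ = 59.71/8.048 = 7.419 ft/s; Fr₂ = V₂/√(g·y₂) = 0.4609.
From the momentum equation (using Fr₂), y₁/y₂ = ½[√(1 + 8Fr₂²) − 1] = ½[√2.6993 − 1] = 0.3215.
y₁ = 0.3215 × 8.048 = 2.587 ft.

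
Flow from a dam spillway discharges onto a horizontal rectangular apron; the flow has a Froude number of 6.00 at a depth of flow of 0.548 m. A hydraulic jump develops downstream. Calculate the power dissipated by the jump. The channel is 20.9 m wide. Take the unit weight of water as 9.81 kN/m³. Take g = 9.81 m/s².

P = 9181 kW

Fr₁ = 6.00 (given).
From the momentum equation for a rectangular channel, y₂/y₁ = ½[√(1 + 8Fr₁²) − 1] = ½[√289.0 − 1] = 8.00.
y₂ = 8.00 × 0.548 = 4.38 m.
V₁ = Fr₁·√(g·y₁) = 6.00×√(9.81×0.548) = 13.9 m/s; q = V₁·y₁ = 7.62 m²/s. V₂ = q/y₂ = 7.62/4.38 = 1.74 m/s. E₁ = y₁ + V₁²/2g = 10.4 m; E₂ = y₂ + V₂²/2g = 4.54 m. ΔE = E₁ − E₂ = 5.87 m.
Q = q·b = 7.62 × 20.9 = 159 m³/s. P = γ·Q·ΔE = 9.81 × 159 × 5.87 = 9181 kW.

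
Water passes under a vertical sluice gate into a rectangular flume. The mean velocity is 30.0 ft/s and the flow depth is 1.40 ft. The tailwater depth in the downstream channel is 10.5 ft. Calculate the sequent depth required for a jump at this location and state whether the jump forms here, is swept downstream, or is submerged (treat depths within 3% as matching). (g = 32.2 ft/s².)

y₂ = 8.17 ft; the jump is submerged

Fr₁ = V₁/√(g·y₁) = 30.0/√(32.2×1.40) = 4.47.
Bélanger equation: y₂/y₁ = ½[√(1 + 8Fr₁²) − 1] = ½[√160.7 − 1] = 5.84.
y₂ = 5.84 × 1.40 = 8.17 ft.
Tailwater y_tw = 10.5 ft: y_tw > y₂, so the jump is submerged.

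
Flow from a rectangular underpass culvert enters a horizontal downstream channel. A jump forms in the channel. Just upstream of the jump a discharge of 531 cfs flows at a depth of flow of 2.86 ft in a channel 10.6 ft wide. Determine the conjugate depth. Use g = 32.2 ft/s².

y₂ = 6.09 ft

q = Q/b = 531/10.6 = 50.1 ft²/s; V₁ = q/y₁ = 17.5 ft/s. Fr₁ = V₁/√(g·y₁) = 1.83.
By Bélanger, y₂/y₁ = ½[√(1 + 8Fr₁²) − 1] = ½[√27.65 − 1] = 2.13.
y₂ = 2.13 × 2.86 = 6.09 ft.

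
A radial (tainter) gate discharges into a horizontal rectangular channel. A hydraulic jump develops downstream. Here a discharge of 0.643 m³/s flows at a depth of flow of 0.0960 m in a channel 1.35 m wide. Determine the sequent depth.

y₂ = 0.648 m

q = Q/b = 0.643/1.35 = 0.476 m²/s; V₁ = q/y₁ = 4.96 m/s. Fr₁ = V₁/√(g·y₁) = 5.11.
By Bélanger, y₂/y₁ = ½[√(1 + 8Fr₁²) − 1] = ½[√210.1 − 1] = 6.75.
y₂ = 6.75 × 0.0960 = 0.648 m.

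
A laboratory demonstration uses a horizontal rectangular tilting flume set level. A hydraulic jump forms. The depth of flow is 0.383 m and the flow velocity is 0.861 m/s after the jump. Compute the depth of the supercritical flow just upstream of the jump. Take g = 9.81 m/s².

Fr₂ = V₂/√(g·y₂) = 0.861/√(9.81×0.383) = 0.444.
Since the conjugate-depth ratio holds either way, y₁/y₂ = ½[√(1 + 8Fr₂²) − 1] = ½[√2.578 − 1] = 0.303.
y₁ = 0.303 × 0.383 = 0.116 m.

y₁ = 0.116 m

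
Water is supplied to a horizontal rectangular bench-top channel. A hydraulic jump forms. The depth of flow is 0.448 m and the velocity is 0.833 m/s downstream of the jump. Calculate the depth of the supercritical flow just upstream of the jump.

y₁ = 0.113 m

Fr₂ = V₂/√(g·y₂) = 0.833/√(9.81×0.448) = 0.397.
From the momentum equation (using Fr₂), y₁/y₂ = ½[√(1 + 8Fr₂²) − 1] = ½[√2.263 − 1] = 0.252.
y₁ = 0.252 × 0.448 = 0.113 m.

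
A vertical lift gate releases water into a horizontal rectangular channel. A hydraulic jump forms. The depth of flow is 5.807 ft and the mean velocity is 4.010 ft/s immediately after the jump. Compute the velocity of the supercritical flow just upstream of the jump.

Fr₂ = V₂/√(g·y₂) = 4.010/√(32.2×5.807) = 0.2933.
The Bélanger relation is symmetric: y₁/y₂ = ½[√(1 + 8Fr₂²) − 1] = ½[√1.6880 − 1] = 0.1496.
y₁ = 0.1496 × 5.807 = 0.8688 ft.
V₁ = q/y₁ = 23.29/0.8688 = 26.80 ft/s.

V₁ = 26.80 ft/s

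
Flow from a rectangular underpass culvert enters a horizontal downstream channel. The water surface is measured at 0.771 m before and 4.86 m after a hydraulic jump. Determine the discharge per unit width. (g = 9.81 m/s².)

q = 10.2 m²/s

For a rectangular channel the momentum equation gives q² = ½·g·y₁·y₂·(y₁ + y₂) = ½×9.81×0.771×4.86×5.63 = 103.
q = √103 = 10.2 m²/s.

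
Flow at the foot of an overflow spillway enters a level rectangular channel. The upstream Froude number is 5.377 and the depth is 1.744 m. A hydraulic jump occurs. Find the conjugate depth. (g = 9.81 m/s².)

y₂ = 12.42 m

Fr₁ = 5.377 (given).
Conjugate-depth relation: y₂/y₁ = ½[√(1 + 8Fr₁²) − 1] = ½[√232.30 − 1] = 7.121.
y₂ = 7.121 × 1.744 = 12.42 m.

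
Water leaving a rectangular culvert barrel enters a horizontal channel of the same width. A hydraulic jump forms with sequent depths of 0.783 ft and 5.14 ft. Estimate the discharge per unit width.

For a rectangular channel the momentum equation gives q² = ½·g·y₁·y₂·(y₁ + y₂) = ½×32.2×0.783×5.14×5.92 = 384.
q = √384 = 19.6 ft²/s.

q = 19.6 ft²/s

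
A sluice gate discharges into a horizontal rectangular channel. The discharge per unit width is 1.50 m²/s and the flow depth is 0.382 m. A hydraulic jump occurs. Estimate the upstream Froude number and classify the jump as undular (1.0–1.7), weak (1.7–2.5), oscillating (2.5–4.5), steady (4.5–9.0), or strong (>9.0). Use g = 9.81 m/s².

V₁ = q/y₁ = 1.50/0.382 = 3.93 m/s. Fr₁ = V₁/√(g·y₁) = 3.93/√(9.81×0.382) = 2.03.
Fr₁ = 2.03 lies in the weak range.

Fr₁ = 2.03; weak jump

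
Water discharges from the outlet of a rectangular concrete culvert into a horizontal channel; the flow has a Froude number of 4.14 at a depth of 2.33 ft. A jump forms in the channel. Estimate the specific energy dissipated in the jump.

Fr₁ = 4.14 (given).
By Bélanger, y₂/y₁ = ½[√(1 + 8Fr₁²) − 1] = ½[√138.1 − 1] = 5.38.
y₂ = 5.38 × 2.33 = 12.5 ft.
Head loss: ΔE = (y₂ − y₁)³/(4y₁y₂) = (12.5 − 2.33)³/(4×2.33×12.5) = 1060/117 = 9.08 ft.

ΔE = 9.08 ft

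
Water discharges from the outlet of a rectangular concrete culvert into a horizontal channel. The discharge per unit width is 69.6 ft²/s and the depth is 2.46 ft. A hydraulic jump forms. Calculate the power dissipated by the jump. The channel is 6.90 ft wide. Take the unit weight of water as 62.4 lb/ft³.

V₁ = q/y₁ = 69.6/2.46 = 28.3 ft/s. Fr₁ = V₁/√(g·y₁) = 28.3/√(32.2×2.46) = 3.18.
By Bélanger, y₂/y₁ = ½[√(1 + 8Fr₁²) − 1] = ½[√81.84 − 1] = 4.02.
y₂ = 4.02 × 2.46 = 9.90 ft.
Head loss: ΔE = (y₂ − y₁)³/(4y₁y₂) = (9.90 − 2.46)³/(4×2.46×9.90) = 411/97.4 = 4.22 ft.
Q = q·b = 69.6 × 6.90 = 480 cfs. P = γ·Q·ΔE/550 = 62.4 × 480 × 4.22 / 550 = 230 hp.

P = 230 hp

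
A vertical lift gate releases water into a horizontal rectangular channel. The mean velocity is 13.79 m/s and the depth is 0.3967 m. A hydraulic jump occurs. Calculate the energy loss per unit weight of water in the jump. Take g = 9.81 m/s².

Fr₁ = V₁/√(g·y₁) = 13.79/√(9.81×0.3967) = 6.990.
By Bélanger, y₂/y₁ = ½[√(1 + 8Fr₁²) − 1] = ½[√391.92 − 1] = 9.398.
y₂ = 9.398 × 0.3967 = 3.728 m.
Head loss: ΔE = (y₂ − y₁)³/(4y₁y₂) = (3.728 − 0.3967)³/(4×0.3967×3.728) = 36.98/5.916 = 6.251 m.

ΔE = 6.251 m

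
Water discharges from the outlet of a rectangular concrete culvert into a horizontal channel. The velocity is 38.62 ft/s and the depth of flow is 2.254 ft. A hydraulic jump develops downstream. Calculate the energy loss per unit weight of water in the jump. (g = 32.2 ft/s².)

Fr₁ = V₁/√(g·y₁) = 38.62/√(32.2×2.254) = 4.533.
From the momentum equation for a rectangular channel, y₂/y₁ = ½[√(1 + 8Fr₁²) − 1] = ½[√165.40 − 1] = 5.930.
y₂ = 5.930 × 2.254 = 13.37 ft.
Head loss: ΔE = (y₂ − y₁)³/(4y₁y₂) = (13.37 − 2.254)³/(4×2.254×13.37) = 1373/120.5 = 11.39 ft.

ΔE = 11.39 ft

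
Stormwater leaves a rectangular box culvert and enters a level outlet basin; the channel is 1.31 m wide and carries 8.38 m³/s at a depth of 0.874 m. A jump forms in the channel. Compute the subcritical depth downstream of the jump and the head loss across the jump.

q = Q/b = 8.38/1.31 = 6.40 m²/s; V₁ = q/y₁ = 7.32 m/s. Fr₁ = V₁/√(g·y₁) = 2.50.
Sequent-depth ratio: y₂/y₁ = ½[√(1 + 8Fr₁²) − 1] = ½[√50.98 − 1] = 3.07.
y₂ = 3.07 × 0.874 = 2.68 m.
Head loss: ΔE = (y₂ − y₁)³/(4y₁y₂) = (2.68 − 0.874)³/(4×0.874×2.68) = 5.92/9.38 = 0.631 m.

y₂ = 2.68 m; ΔE = 0.631 m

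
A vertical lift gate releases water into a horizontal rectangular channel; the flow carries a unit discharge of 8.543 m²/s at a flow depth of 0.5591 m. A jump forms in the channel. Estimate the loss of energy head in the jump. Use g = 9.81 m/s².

V₁ = q/y₁ = 8.543/0.5591 = 15.28 m/s. Fr₁ = V₁/√(g·y₁) = 15.28/√(9.81×0.5591) = 6.524.
From the momentum equation for a rectangular channel, y₂/y₁ = ½[√(1 + 8Fr₁²) − 1] = ½[√341.54 − 1] = 8.740.
y₂ = 8.740 × 0.5591 = 4.887 m.
V₂ = q/y₂ = 8.543/4.887 = 1.748 m/s. E₁ = y₁ + V₁²/2g = 12.46 m; E₂ = y₂ + V₂²/2g = 5.043 m. ΔE = E₁ − E₂ = 7.416 m.

ΔE = 7.416 m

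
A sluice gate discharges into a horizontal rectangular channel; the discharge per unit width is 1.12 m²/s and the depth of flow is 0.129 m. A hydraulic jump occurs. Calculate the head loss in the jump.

V₁ = q/y₁ = 1.12/0.129 = 8.68 m/s. Fr₁ = V₁/√(g·y₁) = 8.68/√(9.81×0.129) = 7.72.
By Bélanger, y₂/y₁ = ½[√(1 + 8Fr₁²) − 1] = ½[√477.5 − 1] = 10.4.
y₂ = 10.4 × 0.129 = 1.34 m.
Head loss: ΔE = (y₂ − y₁)³/(4y₁y₂) = (1.34 − 0.129)³/(4×0.129×1.34) = 1.80/0.694 = 2.59 m.

ΔE = 2.59 m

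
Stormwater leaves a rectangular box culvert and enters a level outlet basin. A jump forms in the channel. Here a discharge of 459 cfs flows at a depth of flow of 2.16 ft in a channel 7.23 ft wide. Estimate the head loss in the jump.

ΔE = 5.17 ft

q = Q/b = 459/7.23 = 63.5 ft²/s; V₁ = q/y₁ = 29.4 ft/s. Fr₁ = V₁/√(g·y₁) = 3.52.
From the momentum equation for a rectangular channel, y₂/y₁ = ½[√(1 + 8Fr₁²) − 1] = ½[√100.4 − 1] = 4.51.
y₂ = 4.51 × 2.16 = 9.74 ft.
V₂ = q/y₂ = 63.5/9.74 = 6.52 ft/s. E₁ = y₁ + V₁²/2g = 15.6 ft; E₂ = y₂ + V₂²/2g = 10.4 ft. ΔE = E₁ − E₂ = 5.17 ft.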